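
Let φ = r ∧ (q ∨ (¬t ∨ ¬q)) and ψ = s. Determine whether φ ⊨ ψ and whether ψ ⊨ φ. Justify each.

(→) This fails. Under q = F, s = F, r = T, t = F, the left side is true but the right side is false.

(←) This fails. Under q = F, s = T, r = F, t = F, the left side is false but the right side is true.

Neither implication holds.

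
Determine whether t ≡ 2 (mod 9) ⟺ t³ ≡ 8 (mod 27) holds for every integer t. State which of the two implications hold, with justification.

Equivalent; both directions hold.

(→) Suppose t ≡ 2 (mod 9). Working modulo 27, t ∈ {2, 11, 20}; for each such r, r³ ≡ 8 (mod 27).

(←) Conversely, the residues r modulo 27 with r³ ≡ 8 (mod 27) are exactly {2, 11, 20}, and each is ≡ 2 (mod 9).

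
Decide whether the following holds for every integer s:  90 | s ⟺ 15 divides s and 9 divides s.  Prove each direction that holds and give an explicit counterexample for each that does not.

Only the forward direction holds.

(⟹) If 90 ∣ s, write s = 90q. Since 90 = 6·15, s = 15·(6q), so 15 ∣ s; and since 90 = 10·9, s = 9·(10q), so 9 ∣ s.

(⟸) This fails: take s = 45. Both 15 ∣ 45 and 9 ∣ 45, yet 45 is not a multiple of 90 (since 45 = 0·90 + 45), so 90 ∤ 45.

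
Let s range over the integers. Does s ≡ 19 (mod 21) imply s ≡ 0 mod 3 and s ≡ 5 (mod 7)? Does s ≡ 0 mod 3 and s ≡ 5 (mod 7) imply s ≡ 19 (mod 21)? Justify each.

Both directions fail.

(⇒) This fails: s = 19 gives 19 ≡ 19 (mod 21) but 19 ≡ 1 (mod 3), so the conjunction on the right does not hold.

(⇐) This fails: s = 12 satisfies both congruences on the right (12 ≡ 0 mod 3 and 12 ≡ 5 mod 7) yet 12 ≡ 12 (mod 21), not 19.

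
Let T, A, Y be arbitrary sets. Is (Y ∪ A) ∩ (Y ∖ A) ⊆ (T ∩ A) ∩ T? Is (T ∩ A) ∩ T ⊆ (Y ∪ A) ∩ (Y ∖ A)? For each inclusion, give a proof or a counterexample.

(⊆) This inclusion fails. Take T = ∅, A = ∅, Y = {1}; then 1 ∈ (Y ∪ A) ∩ (Y ∖ A) but 1 ∉ (T ∩ A) ∩ T.

(⊇) This inclusion fails. Take T = {1}, A = {1}, Y = ∅; then 1 ∈ (T ∩ A) ∩ T but 1 ∉ (Y ∪ A) ∩ (Y ∖ A).

Neither inclusion holds.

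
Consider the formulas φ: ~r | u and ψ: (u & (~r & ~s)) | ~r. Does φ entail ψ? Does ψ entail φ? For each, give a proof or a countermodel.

Not equivalent: only (⇐) holds.

[⇒] This fails. Under r = T, u = T, s = F, the left side is true but the right side is false.

[⇐] Assume the antecedent. If r is true, the antecedent cannot hold. If r is false, ~r | u reduces to true regardless of the other variables. Either way ~r | u holds.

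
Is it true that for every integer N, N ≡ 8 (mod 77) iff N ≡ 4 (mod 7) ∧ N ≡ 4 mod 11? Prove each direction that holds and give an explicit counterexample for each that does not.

(→) This fails: N = 8 gives 8 ≡ 8 (mod 77) but 8 ≡ 1 (mod 7), so the conjunction on the right does not hold.

(←) This fails: N = 4 satisfies both congruences on the right (4 ≡ 4 mod 7 and 4 ≡ 4 mod 11) yet 4 ≡ 4 (mod 77), not 8.

Both directions fail.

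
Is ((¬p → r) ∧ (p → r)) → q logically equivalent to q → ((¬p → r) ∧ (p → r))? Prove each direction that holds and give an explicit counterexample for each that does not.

Both directions fail.

(⟹) This fails. Under r = F, q = T, p = F, the left side is true but the right side is false.

(⟸) This fails. Under r = T, q = F, p = F, the left side is false but the right side is true.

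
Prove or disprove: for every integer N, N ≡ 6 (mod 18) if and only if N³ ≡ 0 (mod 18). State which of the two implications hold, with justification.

(→) Suppose N ≡ 6 (mod 18). Write N = 18j + 6. Then (18j + 6)³ = 5832j³ + 5832j² + 1944j + 216 = 18(324j³ + 324j² + 108j + 12) + 0, so N³ ≡ 0 (mod 18).

(←) This fails: take N = 0. Then 0³ = 0 ≡ 0 (mod 18), yet 0 ≡ 0 (mod 18), not 6.

Not equivalent: only (⇒) holds.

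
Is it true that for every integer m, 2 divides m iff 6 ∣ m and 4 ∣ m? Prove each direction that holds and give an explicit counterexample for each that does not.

The forward direction fails; the converse holds.

(⇐) Suppose 6 ∣ m and 4 ∣ m. Any common multiple of 6 and 4 is a multiple of their lcm; here lcm(6, 4) = 6·4/gcd(6, 4) = 24/2 = 12, so 12 ∣ m. Since 2 ∣ 12, it follows that 2 ∣ m.

(⇒) This fails: take m = 2. Certainly 2 ∣ 2, but 6 ∤ 2.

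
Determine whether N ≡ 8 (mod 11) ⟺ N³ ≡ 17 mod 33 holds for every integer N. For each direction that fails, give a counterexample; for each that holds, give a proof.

Only the reverse direction holds.

(←) The residues r modulo 33 with r³ ≡ 17 (mod 33) are exactly {8}, and each is ≡ 8 (mod 11).

(→) This fails: take N = 19. Then 19 ≡ 8 (mod 11), but 19³ = 6859 ≡ 28 (mod 33), not 17.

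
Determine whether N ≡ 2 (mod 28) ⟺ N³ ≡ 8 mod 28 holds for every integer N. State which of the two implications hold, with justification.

(⇒) holds; (⇐) fails.

(⟹) Suppose N ≡ 2 (mod 28). Write N = 28j + 2. Then (28j + 2)³ = 21952j³ + 4704j² + 336j + 8 = 28(784j³ + 168j² + 12j) + 8, so N³ ≡ 8 (mod 28).

(⟸) This fails: take N = 4. Then 4³ = 64 ≡ 8 (mod 28), yet 4 ≡ 4 (mod 28), not 2.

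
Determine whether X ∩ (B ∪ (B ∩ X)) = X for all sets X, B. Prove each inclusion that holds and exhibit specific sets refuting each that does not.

Only the forward inclusion holds.

(⟸) This inclusion fails. Take X = {1}, B = ∅; then 1 ∈ X but 1 ∉ X ∩ (B ∪ (B ∩ X)).

(⟹) Let x ∈ X ∩ (B ∪ (B ∩ X)). Then x ∈ X ∩ B, from which x ∈ X.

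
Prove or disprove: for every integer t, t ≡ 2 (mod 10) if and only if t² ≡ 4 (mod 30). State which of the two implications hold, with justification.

[⇒] This fails: take t = 12. Then 12 ≡ 2 (mod 10), but 12² = 144 ≡ 24 (mod 30), not 4.

[⇐] This fails: take t = 8. Then 8² = 64 ≡ 4 (mod 30), yet 8 ≡ 8 (mod 10), not 2.

Neither direction holds.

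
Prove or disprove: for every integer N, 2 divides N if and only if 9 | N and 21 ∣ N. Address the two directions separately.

Neither direction holds.

[⇒] This fails: take N = 2. Certainly 2 ∣ 2, but 9 ∤ 2.

[⇐] This fails: take N = 63. Both 9 ∣ 63 and 21 ∣ 63, yet 63 is not a multiple of 2 (since 63 = 31·2 + 1), so 2 ∤ 63.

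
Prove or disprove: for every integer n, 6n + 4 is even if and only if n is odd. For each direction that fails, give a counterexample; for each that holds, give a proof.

(⇐) Suppose n is odd. Since 6 is even, 6n is even for every n, so 6n + 4 has the same parity as 4, which is even. Hence 6n + 4 is even.

(⇒) This fails: take n = 2. Then 6n + 4 = 16, which is even, yet n = 2 is even, not odd.

Not equivalent: only (⇐) holds.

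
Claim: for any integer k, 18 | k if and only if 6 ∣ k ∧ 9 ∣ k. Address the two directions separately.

Converse. Suppose 6 ∣ k and 9 ∣ k. Any common multiple of 6 and 9 is a multiple of their lcm; here lcm(6, 9) = 6·9/gcd(6, 9) = 54/3 = 18, so 18 ∣ k.

Forward direction. If 18 ∣ k, write k = 18q. Since 18 = 3·6, k = 6·(3q), so 6 ∣ k; and since 18 = 2·9, k = 9·(2q), so 9 ∣ k.

Both directions hold; the statement is true.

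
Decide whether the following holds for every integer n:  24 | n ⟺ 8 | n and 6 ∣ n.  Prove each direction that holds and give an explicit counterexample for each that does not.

Both directions hold; the statement is true.

(→) If 24 ∣ n, write n = 24q. Since 24 = 3·8, n = 8·(3q), so 8 ∣ n; and since 24 = 4·6, n = 6·(4q), so 6 ∣ n.

(←) Suppose 8 ∣ n and 6 ∣ n. Any common multiple of 8 and 6 is a multiple of their lcm; here lcm(8, 6) = 8·6/gcd(8, 6) = 48/2 = 24, so 24 ∣ n.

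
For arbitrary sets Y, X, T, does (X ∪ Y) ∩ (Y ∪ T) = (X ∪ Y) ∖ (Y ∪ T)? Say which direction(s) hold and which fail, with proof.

Neither inclusion holds.

(⊆) This inclusion fails. Take Y = {1}, X = ∅, T = ∅; then 1 ∈ (X ∪ Y) ∩ (Y ∪ T) but 1 ∉ (X ∪ Y) ∖ (Y ∪ T).

(⊇) This inclusion fails. Take Y = ∅, X = {1}, T = ∅; then 1 ∈ (X ∪ Y) ∖ (Y ∪ T) but 1 ∉ (X ∪ Y) ∩ (Y ∪ T).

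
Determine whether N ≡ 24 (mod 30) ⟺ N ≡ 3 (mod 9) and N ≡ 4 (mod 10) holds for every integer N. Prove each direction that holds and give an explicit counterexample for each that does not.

Forward direction. This fails: N = 24 gives 24 ≡ 24 (mod 30) but 24 ≡ 6 (mod 9), so the conjunction on the right does not hold.

Converse. If N ≡ 3 (mod 9) and N ≡ 4 (mod 10), then by the Chinese remainder theorem N ≡ 84 (mod 90). Since 84 ≡ 24 (mod 30) and 30 ∣ 90, we get N ≡ 24 (mod 30).

Not equivalent: only (⇐) holds.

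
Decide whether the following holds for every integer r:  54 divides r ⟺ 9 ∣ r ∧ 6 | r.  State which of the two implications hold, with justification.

Only the forward direction holds.

(⇒) If 54 ∣ r, write r = 54q. Since 54 = 6·9, r = 9·(6q), so 9 ∣ r; and since 54 = 9·6, r = 6·(9q), so 6 ∣ r.

(⇐) This fails: take r = 18. Both 9 ∣ 18 and 6 ∣ 18, yet 18 is not a multiple of 54 (since 18 = 0·54 + 18), so 54 ∤ 18.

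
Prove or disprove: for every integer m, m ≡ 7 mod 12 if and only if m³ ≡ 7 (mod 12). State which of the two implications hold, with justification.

(→) Suppose m ≡ 7 mod 12. Write m = 12j + 7. Then (12j + 7)³ = 1728j³ + 3024j² + 1764j + 343 = 12(144j³ + 252j² + 147j + 28) + 7, so m³ ≡ 7 (mod 12).

(←) Conversely, suppose m³ ≡ 7 (mod 12). The only residue r in {0, …, 11} with r³ ≡ 7 (mod 12) is r = 7, so m ≡ 7 (mod 12).

Both implications hold.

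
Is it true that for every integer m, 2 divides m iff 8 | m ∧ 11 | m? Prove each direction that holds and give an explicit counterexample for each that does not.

(→) This fails: take m = 2. Certainly 2 ∣ 2, but 8 ∤ 2.

(←) Suppose 8 ∣ m and 11 ∣ m. Any common multiple of 8 and 11 is a multiple of their lcm; here gcd(8, 11) = 1, so lcm(8, 11) = 8·11 = 88, so 88 ∣ m. Since 2 ∣ 88, it follows that 2 ∣ m.

The forward direction fails; the converse holds.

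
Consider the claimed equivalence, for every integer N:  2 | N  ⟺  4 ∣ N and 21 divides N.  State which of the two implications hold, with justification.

Only the converse holds.

Forward direction. This fails: take N = 2. Certainly 2 ∣ 2, but 4 ∤ 2.

Converse. Suppose 4 ∣ N and 21 ∣ N. Any common multiple of 4 and 21 is a multiple of their lcm; here gcd(4, 21) = 1, so lcm(4, 21) = 4·21 = 84, so 84 ∣ N. Since 2 ∣ 84, it follows that 2 ∣ N.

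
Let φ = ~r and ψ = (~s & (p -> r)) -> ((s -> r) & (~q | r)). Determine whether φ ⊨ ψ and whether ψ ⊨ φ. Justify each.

(→) This fails. Under s = F, q = T, r = F, p = F, the left side is true but the right side is false.

(←) This fails. Under s = F, q = F, r = T, p = F, the left side is false but the right side is true.

Neither direction holds.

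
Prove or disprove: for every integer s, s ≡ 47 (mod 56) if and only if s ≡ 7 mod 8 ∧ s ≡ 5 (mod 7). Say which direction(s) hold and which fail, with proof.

(→) Suppose s ≡ 47 (mod 56); write s = 56j + 47. Since 8 ∣ 56, reducing mod 8 gives s ≡ 47 ≡ 7 (mod 8); since 7 ∣ 56, reducing mod 7 gives s ≡ 47 ≡ 5 (mod 7).

(←) Conversely, if s ≡ 7 (mod 8) and s ≡ 5 (mod 7), then by the Chinese remainder theorem s ≡ 47 (mod 56). This is exactly s ≡ 47 (mod 56).

Equivalent; both directions hold.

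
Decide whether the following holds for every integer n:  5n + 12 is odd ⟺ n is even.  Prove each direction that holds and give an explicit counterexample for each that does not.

(⟹) This fails: n = 1 gives 5n + 12 = 17, which is odd, but 1 is odd, not even.

(⟸) This also fails: n = 0 is even, but 5n + 12 = 12 is even, not odd.

Both directions fail.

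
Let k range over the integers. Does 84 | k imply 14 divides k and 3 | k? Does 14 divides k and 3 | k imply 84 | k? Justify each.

The forward direction holds; the converse fails.

(→) If 84 ∣ k, write k = 84q. Since 84 = 6·14, k = 14·(6q), so 14 ∣ k; and since 84 = 28·3, k = 3·(28q), so 3 ∣ k.

(←) This fails: take k = 42. Both 14 ∣ 42 and 3 ∣ 42, yet 42 is not a multiple of 84 (since 42 = 0·84 + 42), so 84 ∤ 42.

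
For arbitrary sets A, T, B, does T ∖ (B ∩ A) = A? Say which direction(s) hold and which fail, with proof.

(⊆) This inclusion fails. Take A = ∅, T = {1}, B = ∅; then 1 ∈ T ∖ (B ∩ A) but 1 ∉ A.

(⊇) This inclusion fails. Take A = {1}, T = ∅, B = ∅; then 1 ∈ A but 1 ∉ T ∖ (B ∩ A).

Both inclusions fail.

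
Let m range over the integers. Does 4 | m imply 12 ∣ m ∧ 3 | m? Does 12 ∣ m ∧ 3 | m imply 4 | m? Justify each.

Only the converse holds.

(⇒) This fails: take m = 4. Certainly 4 ∣ 4, but 12 ∤ 4.

(⇐) Suppose 12 ∣ m and 3 ∣ m. Any common multiple of 12 and 3 is a multiple of their lcm; here lcm(12, 3) = 12·3/gcd(12, 3) = 36/3 = 12, so 12 ∣ m. Since 4 ∣ 12, it follows that 4 ∣ m.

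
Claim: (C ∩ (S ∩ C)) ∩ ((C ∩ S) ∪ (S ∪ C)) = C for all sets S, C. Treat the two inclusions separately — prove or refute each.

Forward inclusion. Let x ∈ (C ∩ (S ∩ C)) ∩ ((C ∩ S) ∪ (S ∪ C)). Then x ∈ S ∩ C, from which x ∈ C.

Reverse inclusion. This inclusion fails. Take S = ∅, C = {1}; then 1 ∈ C but 1 ∉ (C ∩ (S ∩ C)) ∩ ((C ∩ S) ∪ (S ∪ C)).

(⊆) holds; (⊇) fails.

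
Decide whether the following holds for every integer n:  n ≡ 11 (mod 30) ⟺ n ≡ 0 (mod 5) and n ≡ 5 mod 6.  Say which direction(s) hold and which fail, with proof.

(⇒) fails and (⇐) fails.

(⟹) This fails: n = 11 gives 11 ≡ 11 (mod 30) but 11 ≡ 1 (mod 5), so the conjunction on the right does not hold.

(⟸) This fails: n = 5 satisfies both congruences on the right (5 ≡ 0 mod 5 and 5 ≡ 5 mod 6) yet 5 ≡ 5 (mod 30), not 11.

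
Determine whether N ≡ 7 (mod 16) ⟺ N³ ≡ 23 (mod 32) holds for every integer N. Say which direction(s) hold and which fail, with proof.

The forward direction fails; the converse holds.

(⇒) This fails: take N = 23. Then 23 ≡ 7 (mod 16), but 23³ = 12167 ≡ 7 (mod 32), not 23.

(⇐) Conversely, the residues r modulo 32 with r³ ≡ 23 (mod 32) are exactly {7}, and each is ≡ 7 (mod 16).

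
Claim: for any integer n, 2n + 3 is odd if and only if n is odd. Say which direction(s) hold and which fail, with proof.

Not equivalent: only (⇐) holds.

(⟹) This fails: take n = 2. Then 2n + 3 = 7, which is odd, yet n = 2 is even, not odd.

(⟸) Suppose n is odd. Since 2 is even, 2n is even for every n, so 2n + 3 has the same parity as 3, which is odd. Hence 2n + 3 is odd.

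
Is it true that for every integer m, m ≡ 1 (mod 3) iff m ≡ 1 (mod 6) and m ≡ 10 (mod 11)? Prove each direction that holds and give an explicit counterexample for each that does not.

The forward direction fails; the converse holds.

(→) This fails: m = 1 gives 1 ≡ 1 (mod 3) but 1 ≡ 1 (mod 11), so the conjunction on the right does not hold.

(←) Conversely, if m ≡ 1 (mod 6) and m ≡ 10 (mod 11), then by the Chinese remainder theorem m ≡ 43 (mod 66). Since 43 ≡ 1 (mod 3) and 3 ∣ 66, we get m ≡ 1 (mod 3).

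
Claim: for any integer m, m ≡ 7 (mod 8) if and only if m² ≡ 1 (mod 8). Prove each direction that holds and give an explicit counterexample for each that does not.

[⇒] Suppose m ≡ 7 (mod 8). Write m = 8j + 7. Then (8j + 7)² = 64j² + 112j + 49 = 8(8j² + 14j + 6) + 1, so m² ≡ 1 (mod 8).

[⇐] This fails: take m = 1. Then 1² = 1 ≡ 1 (mod 8), yet 1 ≡ 1 (mod 8), not 7.

Only the forward implication holds.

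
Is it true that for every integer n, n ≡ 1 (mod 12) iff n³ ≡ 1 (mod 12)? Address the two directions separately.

Equivalent; both directions hold.

(→) Suppose n ≡ 1 (mod 12). Write n = 12j + 1. Then (12j + 1)³ = 1728j³ + 432j² + 36j + 1 = 12(144j³ + 36j² + 3j) + 1, so n³ ≡ 1 (mod 12).

(←) Conversely, suppose n³ ≡ 1 (mod 12). The only residue r in {0, …, 11} with r³ ≡ 1 (mod 12) is r = 1, so n ≡ 1 (mod 12).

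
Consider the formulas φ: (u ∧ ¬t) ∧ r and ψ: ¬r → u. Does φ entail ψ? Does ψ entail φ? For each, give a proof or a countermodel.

(⇒) holds; (⇐) fails.

(⇐) This fails. Under t = F, u = T, r = F, the left side is false but the right side is true.

(⇒) Assume the antecedent. If t is true, the antecedent cannot hold. If t is false, the antecedent forces (t = F, u = T, r = T), and ¬r → u holds there. Either way ¬r → u holds.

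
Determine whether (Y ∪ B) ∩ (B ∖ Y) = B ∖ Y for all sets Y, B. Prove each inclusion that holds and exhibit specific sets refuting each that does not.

Forward inclusion. Let x ∈ (Y ∪ B) ∩ (B ∖ Y). Then x ∈ B and x ∉ Y, from which x ∈ B ∖ Y.

Reverse inclusion. Let x ∈ B ∖ Y. Then x ∈ B and x ∉ Y, from which x ∈ (Y ∪ B) ∩ (B ∖ Y).

Both inclusions hold; the sets are equal.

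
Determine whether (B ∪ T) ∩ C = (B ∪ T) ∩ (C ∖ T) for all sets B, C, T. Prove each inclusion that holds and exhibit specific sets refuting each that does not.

Forward inclusion. This inclusion fails. Take B = ∅, C = {1}, T = {1}; then 1 ∈ (B ∪ T) ∩ C but 1 ∉ (B ∪ T) ∩ (C ∖ T).

Reverse inclusion. Let x ∈ (B ∪ T) ∩ (C ∖ T). Then x ∈ B ∩ C and x ∉ T, from which x ∈ (B ∪ T) ∩ C.

The sets are not equal: only the reverse inclusion holds.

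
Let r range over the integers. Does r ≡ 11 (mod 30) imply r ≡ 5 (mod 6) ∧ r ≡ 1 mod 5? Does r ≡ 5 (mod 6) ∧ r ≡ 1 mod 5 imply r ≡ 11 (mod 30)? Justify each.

Equivalent; both directions hold.

[⇒] Suppose r ≡ 11 (mod 30); write r = 30j + 11. Since 6 ∣ 30, reducing mod 6 gives r ≡ 11 ≡ 5 (mod 6); since 5 ∣ 30, reducing mod 5 gives r ≡ 11 ≡ 1 (mod 5).

[⇐] Conversely, if r ≡ 5 (mod 6) and r ≡ 1 (mod 5), then by the Chinese remainder theorem r ≡ 11 (mod 30). This is exactly r ≡ 11 (mod 30).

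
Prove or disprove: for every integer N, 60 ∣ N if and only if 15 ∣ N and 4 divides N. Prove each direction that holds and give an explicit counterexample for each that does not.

(⇒) If 60 ∣ N, write N = 60q. Since 60 = 4·15, N = 15·(4q), so 15 ∣ N; and since 60 = 15·4, N = 4·(15q), so 4 ∣ N.

(⇐) Suppose 15 ∣ N and 4 ∣ N. Any common multiple of 15 and 4 is a multiple of their lcm; here gcd(15, 4) = 1, so lcm(15, 4) = 15·4 = 60, so 60 ∣ N.

The biconditional holds.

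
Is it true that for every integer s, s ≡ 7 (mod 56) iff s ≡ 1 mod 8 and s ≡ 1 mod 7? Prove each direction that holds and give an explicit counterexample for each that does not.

(→) This fails: s = 7 gives 7 ≡ 7 (mod 56) but 7 ≡ 7 (mod 8), so the conjunction on the right does not hold.

(←) This fails: s = 1 satisfies both congruences on the right (1 ≡ 1 mod 8 and 1 ≡ 1 mod 7) yet 1 ≡ 1 (mod 56), not 7.

Neither implication holds.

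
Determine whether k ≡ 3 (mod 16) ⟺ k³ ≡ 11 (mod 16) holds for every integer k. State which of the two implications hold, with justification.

(→) Suppose k ≡ 3 (mod 16). Write k = 16j + 3. Then (16j + 3)³ = 4096j³ + 2304j² + 432j + 27 = 16(256j³ + 144j² + 27j + 1) + 11, so k³ ≡ 11 (mod 16).

(←) Conversely, suppose k³ ≡ 11 (mod 16). The only residue r in {0, …, 15} with r³ ≡ 11 (mod 16) is r = 3, so k ≡ 3 (mod 16).

Both directions hold; the statement is true.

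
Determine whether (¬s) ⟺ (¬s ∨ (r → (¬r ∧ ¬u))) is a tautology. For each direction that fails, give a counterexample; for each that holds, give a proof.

Only the forward implication holds.

(→) Assume the antecedent. If s is true, the antecedent cannot hold. If s is false, ¬s ∨ (r → (¬r ∧ ¬u)) reduces to true regardless of the other variables. Either way ¬s ∨ (r → (¬r ∧ ¬u)) holds.

(←) This fails. Under s = T, u = F, r = F, the left side is false but the right side is true.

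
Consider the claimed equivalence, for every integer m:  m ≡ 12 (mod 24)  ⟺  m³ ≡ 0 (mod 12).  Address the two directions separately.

The forward direction holds; the converse fails.

[⇒] Suppose m ≡ 12 (mod 24). Then m³ ≡ 12³ = 1728 (mod 24), and since 12 ∣ 24, also m³ ≡ 0 (mod 12).

[⇐] This fails: take m = 0. Then 0³ = 0 ≡ 0 (mod 12), yet 0 ≡ 0 (mod 24), not 12.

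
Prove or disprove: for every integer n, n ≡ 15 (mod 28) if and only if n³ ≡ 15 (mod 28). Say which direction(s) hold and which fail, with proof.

(⇒) Suppose n ≡ 15 (mod 28). Write n = 28j + 15. Then (28j + 15)³ = 21952j³ + 35280j² + 18900j + 3375 = 28(784j³ + 1260j² + 675j + 120) + 15, so n³ ≡ 15 (mod 28).

(⇐) This fails: take n = 11. Then 11³ = 1331 ≡ 15 (mod 28), yet 11 ≡ 11 (mod 28), not 15.

Only the forward implication holds.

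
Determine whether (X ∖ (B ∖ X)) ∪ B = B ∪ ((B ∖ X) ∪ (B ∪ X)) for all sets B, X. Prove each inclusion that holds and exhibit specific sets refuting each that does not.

The two sets are equal.

Forward inclusion. Let x ∈ (X ∖ (B ∖ X)) ∪ B. Then either x ∈ B and x ∉ X; or x ∈ X and x ∉ B; or x ∈ B ∩ X. In each case x ∈ B ∪ ((B ∖ X) ∪ (B ∪ X)), so (X ∖ (B ∖ X)) ∪ B ⊆ B ∪ ((B ∖ X) ∪ (B ∪ X)).

Reverse inclusion. Let x ∈ B ∪ ((B ∖ X) ∪ (B ∪ X)). Then either x ∈ B and x ∉ X; or x ∈ X and x ∉ B; or x ∈ B ∩ X. In each case x ∈ (X ∖ (B ∖ X)) ∪ B, so B ∪ ((B ∖ X) ∪ (B ∪ X)) ⊆ (X ∖ (B ∖ X)) ∪ B.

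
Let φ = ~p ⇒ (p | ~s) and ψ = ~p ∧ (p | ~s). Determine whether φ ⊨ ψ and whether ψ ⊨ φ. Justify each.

Converse. Assume the antecedent. If s is true, the antecedent cannot hold. If s is false, ~p ⇒ (p | ~s) reduces to true regardless of the other variables. Either way ~p ⇒ (p | ~s) holds.

Forward direction. This fails. Under s = F, p = T, the left side is true but the right side is false.

(⇒) fails; (⇐) holds.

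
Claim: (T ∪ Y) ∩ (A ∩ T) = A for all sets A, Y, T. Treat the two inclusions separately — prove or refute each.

(⊆) holds; (⊇) fails.

(⊆) Let x ∈ (T ∪ Y) ∩ (A ∩ T). Then either x ∈ A ∩ T and x ∉ Y; or x ∈ A ∩ Y ∩ T. In each case x ∈ A, so (T ∪ Y) ∩ (A ∩ T) ⊆ A.

(⊇) This inclusion fails. Take A = {1}, Y = ∅, T = ∅; then 1 ∈ A but 1 ∉ (T ∪ Y) ∩ (A ∩ T).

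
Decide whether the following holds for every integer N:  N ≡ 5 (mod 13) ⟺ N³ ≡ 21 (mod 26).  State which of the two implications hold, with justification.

Neither direction holds.

Forward direction. This fails: take N = 18. Then 18 ≡ 5 (mod 13), but 18³ = 5832 ≡ 8 (mod 26), not 21.

Converse. This fails: take N = 15. Then 15³ = 3375 ≡ 21 (mod 26), yet 15 ≡ 2 (mod 13), not 5.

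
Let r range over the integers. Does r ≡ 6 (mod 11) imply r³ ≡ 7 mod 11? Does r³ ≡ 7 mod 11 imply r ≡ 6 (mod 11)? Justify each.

Forward direction. Suppose r ≡ 6 (mod 11). Write r = 11j + 6. Then (11j + 6)³ = 1331j³ + 2178j² + 1188j + 216 = 11(121j³ + 198j² + 108j + 19) + 7, so r³ ≡ 7 (mod 11).

Converse. For the converse, argue contrapositively. If r ≢ 6 (mod 11), then r is congruent to one of 0, 1, 2, 3, 4, 5, 7, 8, 9, 10 modulo 11, and these give r³ ≡ 0, 1, 8, 5, 9, 4, 2, 6, 3, 10 respectively — never 7.

The biconditional holds.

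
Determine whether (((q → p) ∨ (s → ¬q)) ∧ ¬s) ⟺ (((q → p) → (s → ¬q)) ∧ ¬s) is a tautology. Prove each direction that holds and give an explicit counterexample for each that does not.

Both directions hold.

Forward direction. Assume the antecedent. If q is true, the antecedent forces (q = T, p = F, s = F) or (q = T, p = T, s = F), and ((q → p) → (s → ¬q)) ∧ ¬s holds there. If q is false, the antecedent forces (q = F, p = F, s = F) or (q = F, p = T, s = F), and ((q → p) → (s → ¬q)) ∧ ¬s holds there. Either way ((q → p) → (s → ¬q)) ∧ ¬s holds.

Converse. Assume the antecedent. If q is true, the antecedent forces (q = T, p = F, s = F) or (q = T, p = T, s = F), and ((q → p) ∨ (s → ¬q)) ∧ ¬s holds there. If q is false, the antecedent forces (q = F, p = F, s = F) or (q = F, p = T, s = F), and ((q → p) ∨ (s → ¬q)) ∧ ¬s holds there. Either way ((q → p) ∨ (s → ¬q)) ∧ ¬s holds.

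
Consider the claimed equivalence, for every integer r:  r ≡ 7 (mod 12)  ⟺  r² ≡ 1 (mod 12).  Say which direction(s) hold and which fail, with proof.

(←) This fails: take r = 1. Then 1² = 1 ≡ 1 (mod 12), yet 1 ≡ 1 (mod 12), not 7.

(→) Suppose r ≡ 7 (mod 12). Write r = 12j + 7. Then (12j + 7)² = 144j² + 168j + 49 = 12(12j² + 14j + 4) + 1, so r² ≡ 1 (mod 12).

Not equivalent: only (⇒) holds.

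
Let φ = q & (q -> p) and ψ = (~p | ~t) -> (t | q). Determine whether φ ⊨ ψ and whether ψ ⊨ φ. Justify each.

(⇒) holds; (⇐) fails.

(→) Assume the antecedent. If q is true, (~p | ~t) -> (t | q) reduces to true regardless of the other variables. If q is false, the antecedent cannot hold. Either way (~p | ~t) -> (t | q) holds.

(←) This fails. Under q = T, t = F, p = F, the left side is false but the right side is true.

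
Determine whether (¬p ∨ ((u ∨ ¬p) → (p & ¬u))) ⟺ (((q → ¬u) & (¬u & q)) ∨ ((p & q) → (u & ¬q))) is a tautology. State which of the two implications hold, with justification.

[⇒] Assume the antecedent. If p is true, the antecedent forces (q = F, p = T, u = F) or (q = T, p = T, u = F), and the consequent holds there. If p is false, the consequent reduces to true regardless of the other variables. Either way the consequent holds.

[⇐] This fails. Under q = F, p = T, u = T, the left side is false but the right side is true.

Only the forward direction holds.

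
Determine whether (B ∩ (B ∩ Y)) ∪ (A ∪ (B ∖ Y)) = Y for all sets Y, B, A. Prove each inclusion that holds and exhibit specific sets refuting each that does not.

(⊆) fails and (⊇) fails.

(⊆) This inclusion fails. Take Y = ∅, B = {1}, A = ∅; then 1 ∈ (B ∩ (B ∩ Y)) ∪ (A ∪ (B ∖ Y)) but 1 ∉ Y.

(⊇) This inclusion fails. Take Y = {1}, B = ∅, A = ∅; then 1 ∈ Y but 1 ∉ (B ∩ (B ∩ Y)) ∪ (A ∪ (B ∖ Y)).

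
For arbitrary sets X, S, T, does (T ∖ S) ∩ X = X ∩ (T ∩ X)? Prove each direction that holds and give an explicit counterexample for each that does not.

(⊆) Let x ∈ (T ∖ S) ∩ X. Then x ∈ X ∩ T and x ∉ S, from which x ∈ X ∩ (T ∩ X).

(⊇) This inclusion fails. Take X = {1}, S = {1}, T = {1}; then 1 ∈ X ∩ (T ∩ X) but 1 ∉ (T ∖ S) ∩ X.

The sets are not equal: only the forward inclusion holds.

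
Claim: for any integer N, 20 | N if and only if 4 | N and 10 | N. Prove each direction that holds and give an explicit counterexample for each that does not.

Both implications hold.

Forward direction. If 20 ∣ N, write N = 20q. Since 20 = 5·4, N = 4·(5q), so 4 ∣ N; and since 20 = 2·10, N = 10·(2q), so 10 ∣ N.

Converse. Suppose 4 ∣ N and 10 ∣ N. Any common multiple of 4 and 10 is a multiple of their lcm; here lcm(4, 10) = 4·10/gcd(4, 10) = 40/2 = 20, so 20 ∣ N.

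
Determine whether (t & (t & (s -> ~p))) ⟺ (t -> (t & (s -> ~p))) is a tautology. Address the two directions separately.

Forward direction. Assume the antecedent. If s is true, the antecedent forces (s = T, p = F, t = T), and t -> (t & (s -> ~p)) holds there. If s is false, t -> (t & (s -> ~p)) reduces to true regardless of the other variables. Either way t -> (t & (s -> ~p)) holds.

Converse. This fails. Under s = F, p = F, t = F, the left side is false but the right side is true.

Not equivalent: only (⇒) holds.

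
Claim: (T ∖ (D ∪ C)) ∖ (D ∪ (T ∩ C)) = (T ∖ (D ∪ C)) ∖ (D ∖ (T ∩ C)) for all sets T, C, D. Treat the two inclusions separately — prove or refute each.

(⊆) Let x ∈ (T ∖ (D ∪ C)) ∖ (D ∪ (T ∩ C)). Then x ∈ T and x ∉ C, D, from which x ∈ (T ∖ (D ∪ C)) ∖ (D ∖ (T ∩ C)).

(⊇) Let x ∈ (T ∖ (D ∪ C)) ∖ (D ∖ (T ∩ C)). Then x ∈ T and x ∉ C, D, from which x ∈ (T ∖ (D ∪ C)) ∖ (D ∪ (T ∩ C)).

Both inclusions hold.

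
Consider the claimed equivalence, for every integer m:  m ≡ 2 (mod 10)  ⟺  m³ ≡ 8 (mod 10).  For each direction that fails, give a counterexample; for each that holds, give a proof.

Both directions hold.

Converse. Suppose m³ ≡ 8 (mod 10). The only residue r in {0, …, 9} with r³ ≡ 8 (mod 10) is r = 2, so m ≡ 2 (mod 10).

Forward direction. Suppose m ≡ 2 (mod 10). Write m = 10j + 2. Then (10j + 2)³ = 1000j³ + 600j² + 120j + 8 = 10(100j³ + 60j² + 12j) + 8, so m³ ≡ 8 (mod 10).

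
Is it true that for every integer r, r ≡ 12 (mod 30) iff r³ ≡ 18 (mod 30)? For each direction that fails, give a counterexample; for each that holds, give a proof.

Both directions hold; the statement is true.

(⟹) Suppose r ≡ 12 (mod 30). Write r = 30j + 12. Then (30j + 12)³ = 27000j³ + 32400j² + 12960j + 1728 = 30(900j³ + 1080j² + 432j + 57) + 18, so r³ ≡ 18 (mod 30).

(⟸) Conversely, suppose r³ ≡ 18 (mod 30). The only residue r in {0, …, 29} with r³ ≡ 18 (mod 30) is r = 12, so r ≡ 12 (mod 30).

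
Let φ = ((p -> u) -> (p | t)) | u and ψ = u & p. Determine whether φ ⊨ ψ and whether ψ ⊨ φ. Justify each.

Forward direction. This fails. Under t = T, p = F, u = F, the left side is true but the right side is false.

Converse. Assume the antecedent. If t is true, ((p -> u) -> (p | t)) | u reduces to true regardless of the other variables. If t is false, the antecedent forces (t = F, p = T, u = T), and ((p -> u) -> (p | t)) | u holds there. Either way ((p -> u) -> (p | t)) | u holds.

(⇒) fails; (⇐) holds.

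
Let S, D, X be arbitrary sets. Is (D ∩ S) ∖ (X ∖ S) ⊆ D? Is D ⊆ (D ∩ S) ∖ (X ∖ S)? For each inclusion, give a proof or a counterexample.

(⊇) This inclusion fails. Take S = ∅, D = {1}, X = ∅; then 1 ∈ D but 1 ∉ (D ∩ S) ∖ (X ∖ S).

(⊆) Let x ∈ (D ∩ S) ∖ (X ∖ S). Then either x ∈ S ∩ D and x ∉ X; or x ∈ S ∩ D ∩ X. In each case x ∈ D, so (D ∩ S) ∖ (X ∖ S) ⊆ D.

(⊆) holds; (⊇) fails.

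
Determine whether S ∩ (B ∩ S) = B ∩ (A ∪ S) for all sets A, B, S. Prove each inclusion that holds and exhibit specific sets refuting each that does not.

(⊆) holds; (⊇) fails.

Forward inclusion. Let x ∈ S ∩ (B ∩ S). Then either x ∈ B ∩ S and x ∉ A; or x ∈ A ∩ B ∩ S. In each case x ∈ B ∩ (A ∪ S), so S ∩ (B ∩ S) ⊆ B ∩ (A ∪ S).

Reverse inclusion. This inclusion fails. Take A = {1}, B = {1}, S = ∅; then 1 ∈ B ∩ (A ∪ S) but 1 ∉ S ∩ (B ∩ S).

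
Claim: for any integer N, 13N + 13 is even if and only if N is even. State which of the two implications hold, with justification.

Neither implication holds.

(⇒) This fails: N = 7 gives 13N + 13 = 104, which is even, but 7 is odd, not even.

(⇐) This also fails: N = 2 is even, but 13N + 13 = 39 is odd, not even.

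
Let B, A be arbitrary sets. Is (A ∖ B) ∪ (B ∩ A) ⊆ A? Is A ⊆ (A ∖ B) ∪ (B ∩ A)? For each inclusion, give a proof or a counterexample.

(⊆) Let x ∈ (A ∖ B) ∪ (B ∩ A). Then either x ∈ A and x ∉ B; or x ∈ B ∩ A. In each case x ∈ A, so (A ∖ B) ∪ (B ∩ A) ⊆ A.

(⊇) Let x ∈ A. Then either x ∈ A and x ∉ B; or x ∈ B ∩ A. In each case x ∈ (A ∖ B) ∪ (B ∩ A), so A ⊆ (A ∖ B) ∪ (B ∩ A).

The two sets are equal.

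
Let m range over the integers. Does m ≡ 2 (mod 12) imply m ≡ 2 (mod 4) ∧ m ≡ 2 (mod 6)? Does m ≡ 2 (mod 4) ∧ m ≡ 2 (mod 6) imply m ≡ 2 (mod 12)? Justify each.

Both implications hold.

(⟸) If m ≡ 2 (mod 4) and m ≡ 2 (mod 6), then by the Chinese remainder theorem m ≡ 2 (mod 12). This is exactly m ≡ 2 (mod 12).

(⟹) Suppose m ≡ 2 (mod 12); write m = 12j + 2. Since 4 ∣ 12, reducing mod 4 gives m ≡ 2 (mod 4); since 6 ∣ 12, reducing mod 6 gives m ≡ 2 (mod 6).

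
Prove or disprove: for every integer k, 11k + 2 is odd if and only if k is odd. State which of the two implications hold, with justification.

Equivalent; both directions hold.

(⇒) Suppose 11k + 2 is odd. Since 11 is odd, 11k and k have the same parity, so 11k + 2 ≡ k + 2 (mod 2). As 2 is even, 11k + 2 is odd exactly when k is odd. Thus k is odd.

(⇐) Conversely, suppose k is odd; write k = 2j + 1. Then 11k + 2 = 11·(2j + 1) + 2 = 2·11j + 13, which is odd.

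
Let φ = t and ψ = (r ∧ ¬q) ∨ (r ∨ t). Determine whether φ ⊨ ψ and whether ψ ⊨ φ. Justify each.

(⇒) holds; (⇐) fails.

Forward direction. Assume the antecedent. If t is true, (r ∧ ¬q) ∨ (r ∨ t) reduces to true regardless of the other variables. If t is false, the antecedent cannot hold. Either way (r ∧ ¬q) ∨ (r ∨ t) holds.

Converse. This fails. Under t = F, q = F, r = T, the left side is false but the right side is true.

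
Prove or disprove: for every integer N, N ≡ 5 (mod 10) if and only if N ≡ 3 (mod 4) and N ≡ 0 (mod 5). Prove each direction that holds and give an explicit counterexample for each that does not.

(⇒) This fails: N = 5 gives 5 ≡ 5 (mod 10) but 5 ≡ 1 (mod 4), so the conjunction on the right does not hold.

(⇐) Conversely, if N ≡ 3 (mod 4) and N ≡ 0 (mod 5), then by the Chinese remainder theorem N ≡ 15 (mod 20). Since 15 ≡ 5 (mod 10) and 10 ∣ 20, we get N ≡ 5 (mod 10).

Only the reverse direction holds.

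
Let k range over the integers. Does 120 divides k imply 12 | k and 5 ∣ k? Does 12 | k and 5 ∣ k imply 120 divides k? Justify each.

(⟹) If 120 ∣ k, write k = 120q. Since 120 = 10·12, k = 12·(10q), so 12 ∣ k; and since 120 = 24·5, k = 5·(24q), so 5 ∣ k.

(⟸) This fails: take k = 60. Both 12 ∣ 60 and 5 ∣ 60, yet 60 is not a multiple of 120 (since 60 = 0·120 + 60), so 120 ∤ 60.

Only the forward direction holds.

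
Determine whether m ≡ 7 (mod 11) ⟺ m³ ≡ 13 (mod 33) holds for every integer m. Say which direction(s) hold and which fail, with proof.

Only the reverse direction holds.

(⇐) The residues r modulo 33 with r³ ≡ 13 (mod 33) are exactly {7}, and each is ≡ 7 (mod 11).

(⇒) This fails: take m = 18. Then 18 ≡ 7 (mod 11), but 18³ = 5832 ≡ 24 (mod 33), not 13.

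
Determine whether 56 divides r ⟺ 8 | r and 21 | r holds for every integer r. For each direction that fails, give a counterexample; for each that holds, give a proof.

(⇒) fails; (⇐) holds.

[⇒] This fails: take r = 56. Certainly 56 ∣ 56, but 21 ∤ 56.

[⇐] Suppose 8 ∣ r and 21 ∣ r. Any common multiple of 8 and 21 is a multiple of their lcm; here gcd(8, 21) = 1, so lcm(8, 21) = 8·21 = 168, so 168 ∣ r. Since 56 ∣ 168, it follows that 56 ∣ r.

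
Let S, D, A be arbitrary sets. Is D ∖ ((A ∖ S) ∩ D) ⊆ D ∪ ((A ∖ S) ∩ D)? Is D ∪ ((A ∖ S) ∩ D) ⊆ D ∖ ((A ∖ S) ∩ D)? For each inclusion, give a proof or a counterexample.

Forward inclusion. Let x ∈ D ∖ ((A ∖ S) ∩ D). Then either x ∈ D and x ∉ S, A; or x ∈ S ∩ D and x ∉ A; or x ∈ S ∩ D ∩ A. In each case x ∈ D ∪ ((A ∖ S) ∩ D), so D ∖ ((A ∖ S) ∩ D) ⊆ D ∪ ((A ∖ S) ∩ D).

Reverse inclusion. This inclusion fails. Take S = ∅, D = {1}, A = {1}; then 1 ∈ D ∪ ((A ∖ S) ∩ D) but 1 ∉ D ∖ ((A ∖ S) ∩ D).

(⊆) holds; (⊇) fails.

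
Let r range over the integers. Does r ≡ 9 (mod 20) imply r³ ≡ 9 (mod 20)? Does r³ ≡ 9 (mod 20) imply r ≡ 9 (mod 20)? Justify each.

(⟹) Suppose r ≡ 9 (mod 20). Write r = 20j + 9. Then (20j + 9)³ = 8000j³ + 10800j² + 4860j + 729 = 20(400j³ + 540j² + 243j + 36) + 9, so r³ ≡ 9 (mod 20).

(⟸) Conversely, suppose r³ ≡ 9 (mod 20). The only residue r in {0, …, 19} with r³ ≡ 9 (mod 20) is r = 9, so r ≡ 9 (mod 20).

Both implications hold.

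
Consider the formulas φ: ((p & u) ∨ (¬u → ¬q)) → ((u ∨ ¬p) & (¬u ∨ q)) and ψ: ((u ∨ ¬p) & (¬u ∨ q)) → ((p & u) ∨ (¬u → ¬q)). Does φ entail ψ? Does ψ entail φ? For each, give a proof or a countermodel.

[⇒] This fails. Under u = F, q = T, p = F, the left side is true but the right side is false.

[⇐] This fails. Under u = T, q = F, p = F, the left side is false but the right side is true.

Both directions fail.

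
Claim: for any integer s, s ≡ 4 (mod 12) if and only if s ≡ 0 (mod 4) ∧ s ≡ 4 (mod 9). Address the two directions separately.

[⇒] This fails: s = 16 gives 16 ≡ 4 (mod 12) but 16 ≡ 7 (mod 9), so the conjunction on the right does not hold.

[⇐] Conversely, if s ≡ 0 (mod 4) and s ≡ 4 (mod 9), then by the Chinese remainder theorem s ≡ 4 (mod 36). Since 4 ≡ 4 (mod 12) and 12 ∣ 36, we get s ≡ 4 (mod 12).

Only the reverse direction holds.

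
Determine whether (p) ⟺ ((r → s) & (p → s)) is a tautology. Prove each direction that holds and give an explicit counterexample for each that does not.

(⇒) fails and (⇐) fails.

[⇒] This fails. Under s = F, r = F, p = T, the left side is true but the right side is false.

[⇐] This fails. Under s = F, r = F, p = F, the left side is false but the right side is true.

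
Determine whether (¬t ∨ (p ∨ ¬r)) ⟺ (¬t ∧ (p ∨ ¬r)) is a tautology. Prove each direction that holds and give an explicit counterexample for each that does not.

Only the converse holds.

(←) Assume the antecedent. If r is true, the antecedent forces (r = T, p = T, t = F), and ¬t ∨ (p ∨ ¬r) holds there. If r is false, ¬t ∨ (p ∨ ¬r) reduces to true regardless of the other variables. Either way ¬t ∨ (p ∨ ¬r) holds.

(→) This fails. Under r = T, p = F, t = F, the left side is true but the right side is false.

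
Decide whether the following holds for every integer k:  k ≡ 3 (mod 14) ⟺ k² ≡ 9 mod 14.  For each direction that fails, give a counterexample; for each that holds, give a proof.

(⇒) holds; (⇐) fails.

Forward direction. Suppose k ≡ 3 (mod 14). Write k = 14j + 3. Then (14j + 3)² = 196j² + 84j + 9 = 14(14j² + 6j) + 9, so k² ≡ 9 (mod 14).

Converse. This fails: take k = 11. Then 11² = 121 ≡ 9 (mod 14), yet 11 ≡ 11 (mod 14), not 3.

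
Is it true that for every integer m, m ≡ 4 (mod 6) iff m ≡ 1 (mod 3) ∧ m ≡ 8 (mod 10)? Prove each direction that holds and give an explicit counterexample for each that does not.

(⇒) fails; (⇐) holds.

[⇒] This fails: m = 4 gives 4 ≡ 4 (mod 6) but 4 ≡ 4 (mod 10), so the conjunction on the right does not hold.

[⇐] Conversely, if m ≡ 1 (mod 3) and m ≡ 8 (mod 10), then by the Chinese remainder theorem m ≡ 28 (mod 30). Since 28 ≡ 4 (mod 6) and 6 ∣ 30, we get m ≡ 4 (mod 6).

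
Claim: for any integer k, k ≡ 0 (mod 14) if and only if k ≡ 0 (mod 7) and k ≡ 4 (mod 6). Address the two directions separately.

(⇒) fails; (⇐) holds.

(⟹) This fails: k = 0 gives 0 ≡ 0 (mod 14) but 0 ≡ 0 (mod 6), so the conjunction on the right does not hold.

(⟸) Conversely, if k ≡ 0 (mod 7) and k ≡ 4 (mod 6), then by the Chinese remainder theorem k ≡ 28 (mod 42). Since 28 ≡ 0 (mod 14) and 14 ∣ 42, we get k ≡ 0 (mod 14).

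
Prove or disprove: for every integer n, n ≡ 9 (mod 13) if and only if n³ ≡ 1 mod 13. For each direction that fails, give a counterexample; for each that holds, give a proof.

The forward direction holds; the converse fails.

Converse. This fails: take n = 1. Then 1³ = 1 ≡ 1 (mod 13), yet 1 ≡ 1 (mod 13), not 9.

Forward direction. Suppose n ≡ 9 (mod 13). Write n = 13j + 9. Then (13j + 9)³ = 2197j³ + 4563j² + 3159j + 729 = 13(169j³ + 351j² + 243j + 56) + 1, so n³ ≡ 1 (mod 13).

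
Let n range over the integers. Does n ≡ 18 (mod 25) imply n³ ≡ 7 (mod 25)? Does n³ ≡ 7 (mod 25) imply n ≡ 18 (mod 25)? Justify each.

The biconditional holds.

(⇒) Suppose n ≡ 18 (mod 25). Write n = 25j + 18. Then (25j + 18)³ = 15625j³ + 33750j² + 24300j + 5832 = 25(625j³ + 1350j² + 972j + 233) + 7, so n³ ≡ 7 (mod 25).

(⇐) Conversely, suppose n³ ≡ 7 (mod 25). The only residue r in {0, …, 24} with r³ ≡ 7 (mod 25) is r = 18, so n ≡ 18 (mod 25).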